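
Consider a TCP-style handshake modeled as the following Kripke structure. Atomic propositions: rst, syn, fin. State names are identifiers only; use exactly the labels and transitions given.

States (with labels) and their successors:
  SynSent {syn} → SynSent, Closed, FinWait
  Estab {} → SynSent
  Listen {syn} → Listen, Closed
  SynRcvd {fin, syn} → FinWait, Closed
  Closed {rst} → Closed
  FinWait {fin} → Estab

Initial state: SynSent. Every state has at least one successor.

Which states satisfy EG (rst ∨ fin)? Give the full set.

{SynRcvd, Closed}

States satisfying rst ∨ fin: {SynRcvd, Closed, FinWait}.
States satisfying EG (rst ∨ fin): {SynRcvd, Closed}.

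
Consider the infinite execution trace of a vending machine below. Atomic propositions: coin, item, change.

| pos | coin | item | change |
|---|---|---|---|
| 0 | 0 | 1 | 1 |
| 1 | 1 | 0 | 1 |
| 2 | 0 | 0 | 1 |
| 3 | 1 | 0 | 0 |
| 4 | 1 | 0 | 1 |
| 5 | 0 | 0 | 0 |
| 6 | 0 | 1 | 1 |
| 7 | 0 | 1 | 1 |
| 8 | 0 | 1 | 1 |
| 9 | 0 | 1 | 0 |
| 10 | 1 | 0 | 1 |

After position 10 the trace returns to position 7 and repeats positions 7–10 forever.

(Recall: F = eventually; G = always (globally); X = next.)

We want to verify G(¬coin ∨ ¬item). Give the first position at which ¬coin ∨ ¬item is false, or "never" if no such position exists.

never

¬coin ∨ ¬item holds at every position 0..10, and those are all the positions the trace ever visits, so the invariant G(¬coin ∨ ¬item) is never violated.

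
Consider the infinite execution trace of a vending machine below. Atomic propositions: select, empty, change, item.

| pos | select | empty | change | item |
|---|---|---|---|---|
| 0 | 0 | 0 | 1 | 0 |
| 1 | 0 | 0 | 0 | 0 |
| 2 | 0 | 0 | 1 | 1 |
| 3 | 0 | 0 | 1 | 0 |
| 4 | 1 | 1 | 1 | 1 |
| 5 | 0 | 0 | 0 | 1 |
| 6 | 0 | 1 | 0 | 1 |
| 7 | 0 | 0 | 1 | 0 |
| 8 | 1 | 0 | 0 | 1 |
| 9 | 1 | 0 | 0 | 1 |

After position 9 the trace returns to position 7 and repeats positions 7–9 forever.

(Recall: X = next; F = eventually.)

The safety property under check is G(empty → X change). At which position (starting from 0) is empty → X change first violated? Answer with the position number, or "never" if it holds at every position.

4

Check empty → X change at each position in order: 0 ✓, 1 ✓, 2 ✓, 3 ✓.
At position 4 the labels are {change, empty, item, select} and the next position 5 has {item}, so empty → X change is false there. This is the first violation.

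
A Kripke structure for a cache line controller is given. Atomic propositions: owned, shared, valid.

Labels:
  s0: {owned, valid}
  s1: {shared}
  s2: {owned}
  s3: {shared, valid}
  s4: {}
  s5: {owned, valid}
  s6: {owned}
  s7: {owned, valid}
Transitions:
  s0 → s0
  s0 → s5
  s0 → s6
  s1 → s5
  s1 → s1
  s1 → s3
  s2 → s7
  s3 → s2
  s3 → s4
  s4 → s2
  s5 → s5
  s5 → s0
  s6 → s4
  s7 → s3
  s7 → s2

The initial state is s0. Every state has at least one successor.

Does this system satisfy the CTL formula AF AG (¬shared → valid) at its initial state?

States satisfying AG (¬shared → valid): ∅.
States satisfying AF AG (¬shared → valid): ∅.
There is a path from s0 along which AG (¬shared → valid) never holds.
s0 ∉ Sat(AF AG (¬shared → valid)).

Does not hold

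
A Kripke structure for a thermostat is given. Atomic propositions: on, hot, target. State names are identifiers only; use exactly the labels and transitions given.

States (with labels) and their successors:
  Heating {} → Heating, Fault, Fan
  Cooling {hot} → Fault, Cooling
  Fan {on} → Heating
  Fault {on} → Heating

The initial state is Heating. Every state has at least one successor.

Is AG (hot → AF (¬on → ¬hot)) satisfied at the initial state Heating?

Holds

States satisfying hot → AF (¬on → ¬hot): {Heating, Fan, Fault}.
States satisfying AG (hot → AF (¬on → ¬hot)): {Heating, Fan, Fault}.
Every state reachable from Heating satisfies hot → AF (¬on → ¬hot).
Heating ∈ Sat(AG (hot → AF (¬on → ¬hot))).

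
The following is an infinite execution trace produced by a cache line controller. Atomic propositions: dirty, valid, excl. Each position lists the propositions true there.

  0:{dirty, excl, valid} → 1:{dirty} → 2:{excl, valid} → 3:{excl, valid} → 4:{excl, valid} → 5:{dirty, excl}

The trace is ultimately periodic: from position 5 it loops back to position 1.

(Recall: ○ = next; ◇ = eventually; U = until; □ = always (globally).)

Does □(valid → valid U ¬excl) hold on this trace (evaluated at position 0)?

valid → valid U ¬excl must hold at every position from 0 onward. It fails at position 2, so □(valid → valid U ¬excl) is false.
Positions where valid holds: 0, 2, 3, 4.
Check valid U ¬excl at each: 0→ok, 2→fails, 3→fails, 4→fails.

Does not hold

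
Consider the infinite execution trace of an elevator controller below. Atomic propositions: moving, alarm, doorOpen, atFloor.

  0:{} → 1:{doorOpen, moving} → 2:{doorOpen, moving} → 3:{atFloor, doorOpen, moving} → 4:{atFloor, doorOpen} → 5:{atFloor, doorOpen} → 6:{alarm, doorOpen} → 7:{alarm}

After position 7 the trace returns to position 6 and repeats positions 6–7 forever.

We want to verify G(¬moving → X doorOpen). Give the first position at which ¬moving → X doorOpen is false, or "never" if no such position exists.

Check ¬moving → X doorOpen at each position in order: 0 ✓, 1 ✓, 2 ✓, 3 ✓, 4 ✓, 5 ✓.
At position 6 the labels are {alarm, doorOpen} and the next position 7 has {alarm}, so ¬moving → X doorOpen is false there. This is the first violation.

6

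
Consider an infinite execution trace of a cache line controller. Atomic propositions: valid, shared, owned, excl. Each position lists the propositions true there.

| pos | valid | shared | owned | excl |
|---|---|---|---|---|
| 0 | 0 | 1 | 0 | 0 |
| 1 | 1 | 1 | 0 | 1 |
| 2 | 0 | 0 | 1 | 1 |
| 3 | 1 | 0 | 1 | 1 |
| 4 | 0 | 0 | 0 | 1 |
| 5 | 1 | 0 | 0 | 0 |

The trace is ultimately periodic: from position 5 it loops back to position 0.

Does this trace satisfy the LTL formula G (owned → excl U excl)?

Holds

owned → excl U excl holds at every position 0..5, and those are all positions ever visited, so G (owned → excl U excl) holds.
Positions where owned holds: 2, 3.
Check excl U excl at each: 2→ok, 3→ok.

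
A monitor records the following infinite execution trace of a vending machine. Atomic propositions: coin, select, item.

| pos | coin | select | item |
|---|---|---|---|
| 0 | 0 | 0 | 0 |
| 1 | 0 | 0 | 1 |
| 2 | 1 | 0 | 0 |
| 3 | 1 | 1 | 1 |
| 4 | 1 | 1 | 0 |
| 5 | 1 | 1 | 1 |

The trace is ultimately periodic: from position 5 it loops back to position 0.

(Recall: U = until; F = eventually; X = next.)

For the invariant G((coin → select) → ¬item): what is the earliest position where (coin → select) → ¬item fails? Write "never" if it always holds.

1

Check (coin → select) → ¬item at each position in order: 0 ✓.
At position 1 the labels are {item}, so (coin → select) → ¬item is false there. This is the first violation.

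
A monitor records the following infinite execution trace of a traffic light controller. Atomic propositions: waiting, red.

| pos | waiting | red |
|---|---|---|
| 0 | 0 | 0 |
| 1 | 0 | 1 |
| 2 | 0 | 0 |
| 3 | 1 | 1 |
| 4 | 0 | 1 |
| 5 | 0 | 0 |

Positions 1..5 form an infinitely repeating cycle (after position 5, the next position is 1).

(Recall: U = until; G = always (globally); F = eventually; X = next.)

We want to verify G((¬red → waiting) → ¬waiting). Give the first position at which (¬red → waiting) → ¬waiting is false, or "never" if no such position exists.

Check (¬red → waiting) → ¬waiting at each position in order: 0 ✓, 1 ✓, 2 ✓.
At position 3 the labels are {red, waiting}, so (¬red → waiting) → ¬waiting is false there. This is the first violation.

3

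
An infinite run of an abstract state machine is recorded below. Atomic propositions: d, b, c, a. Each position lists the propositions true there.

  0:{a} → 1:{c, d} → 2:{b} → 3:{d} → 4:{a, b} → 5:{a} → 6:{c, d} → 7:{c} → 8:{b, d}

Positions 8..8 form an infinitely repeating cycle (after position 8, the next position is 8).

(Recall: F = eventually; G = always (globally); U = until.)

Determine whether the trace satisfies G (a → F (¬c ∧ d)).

Yes

a → F (¬c ∧ d) holds at every position 0..8, and those are all positions ever visited, so G (a → F (¬c ∧ d)) holds.
Positions where a holds: 0, 4, 5.
Check F (¬c ∧ d) at each: 0→ok, 4→ok, 5→ok.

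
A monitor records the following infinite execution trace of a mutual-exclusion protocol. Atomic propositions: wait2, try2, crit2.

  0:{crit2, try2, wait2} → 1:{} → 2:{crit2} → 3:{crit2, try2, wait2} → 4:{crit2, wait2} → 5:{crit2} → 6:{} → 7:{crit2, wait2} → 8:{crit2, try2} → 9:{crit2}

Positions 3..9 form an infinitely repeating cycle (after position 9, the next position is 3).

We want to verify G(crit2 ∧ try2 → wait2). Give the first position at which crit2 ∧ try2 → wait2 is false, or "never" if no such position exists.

8

Check crit2 ∧ try2 → wait2 at each position in order: 0 ✓, 1 ✓, 2 ✓, 3 ✓, 4 ✓, 5 ✓, 6 ✓, 7 ✓.
At position 8 the labels are {crit2, try2}, so crit2 ∧ try2 → wait2 is false there. This is the first violation.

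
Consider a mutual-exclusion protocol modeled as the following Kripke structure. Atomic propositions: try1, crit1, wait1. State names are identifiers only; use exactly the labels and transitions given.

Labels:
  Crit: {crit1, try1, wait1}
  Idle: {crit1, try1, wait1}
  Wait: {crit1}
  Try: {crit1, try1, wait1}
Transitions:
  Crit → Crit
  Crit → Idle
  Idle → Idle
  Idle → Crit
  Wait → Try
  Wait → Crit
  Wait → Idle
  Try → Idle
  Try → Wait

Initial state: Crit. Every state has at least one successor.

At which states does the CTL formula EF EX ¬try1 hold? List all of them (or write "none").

{Wait, Try}

States satisfying EX ¬try1: {Try}.
States satisfying EF EX ¬try1: {Wait, Try}.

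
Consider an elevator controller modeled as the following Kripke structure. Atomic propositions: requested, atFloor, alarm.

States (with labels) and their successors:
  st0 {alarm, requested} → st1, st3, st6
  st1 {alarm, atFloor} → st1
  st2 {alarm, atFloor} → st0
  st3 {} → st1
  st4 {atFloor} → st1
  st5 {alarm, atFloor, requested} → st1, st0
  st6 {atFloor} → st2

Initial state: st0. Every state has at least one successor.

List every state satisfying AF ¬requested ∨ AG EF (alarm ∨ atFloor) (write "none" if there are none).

{st0, st1, st2, st3, st4, st5, st6}

States satisfying ¬requested: {st1, st2, st3, st4, st6}.
States satisfying AF ¬requested: {st0, st1, st2, st3, st4, st5, st6}.
States satisfying EF (alarm ∨ atFloor): {st0, st1, st2, st3, st4, st5, st6}.
States satisfying AG EF (alarm ∨ atFloor): {st0, st1, st2, st3, st4, st5, st6}.
States satisfying AF ¬requested ∨ AG EF (alarm ∨ atFloor): {st0, st1, st2, st3, st4, st5, st6}.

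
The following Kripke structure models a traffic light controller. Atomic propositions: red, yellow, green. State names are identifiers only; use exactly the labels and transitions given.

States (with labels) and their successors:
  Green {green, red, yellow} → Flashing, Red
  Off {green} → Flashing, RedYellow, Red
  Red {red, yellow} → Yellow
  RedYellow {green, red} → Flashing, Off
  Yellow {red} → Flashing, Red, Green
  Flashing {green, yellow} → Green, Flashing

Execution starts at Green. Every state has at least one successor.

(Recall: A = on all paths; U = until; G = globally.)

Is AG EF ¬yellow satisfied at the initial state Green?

Yes

States satisfying EF ¬yellow: {Green, Off, Red, RedYellow, Yellow, Flashing}.
States satisfying AG EF ¬yellow: {Green, Off, Red, RedYellow, Yellow, Flashing}.
Every state reachable from Green satisfies EF ¬yellow.
Green ∈ Sat(AG EF ¬yellow).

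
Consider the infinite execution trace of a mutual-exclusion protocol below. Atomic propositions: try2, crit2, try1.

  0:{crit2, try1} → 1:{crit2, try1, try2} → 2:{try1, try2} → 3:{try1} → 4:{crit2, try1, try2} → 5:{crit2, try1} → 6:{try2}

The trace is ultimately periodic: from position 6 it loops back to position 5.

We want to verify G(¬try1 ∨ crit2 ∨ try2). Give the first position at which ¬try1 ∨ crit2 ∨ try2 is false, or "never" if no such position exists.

Check ¬try1 ∨ crit2 ∨ try2 at each position in order: 0 ✓, 1 ✓, 2 ✓.
At position 3 the labels are {try1}, so ¬try1 ∨ crit2 ∨ try2 is false there. This is the first violation.

3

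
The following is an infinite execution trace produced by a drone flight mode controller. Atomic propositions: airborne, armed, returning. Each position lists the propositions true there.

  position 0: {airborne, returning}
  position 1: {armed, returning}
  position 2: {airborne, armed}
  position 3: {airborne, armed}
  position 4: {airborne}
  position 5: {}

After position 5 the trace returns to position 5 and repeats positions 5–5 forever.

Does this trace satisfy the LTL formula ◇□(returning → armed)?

Satisfied

□(returning → armed) holds at position 1, which is reachable from 0, so ◇□(returning → armed) holds.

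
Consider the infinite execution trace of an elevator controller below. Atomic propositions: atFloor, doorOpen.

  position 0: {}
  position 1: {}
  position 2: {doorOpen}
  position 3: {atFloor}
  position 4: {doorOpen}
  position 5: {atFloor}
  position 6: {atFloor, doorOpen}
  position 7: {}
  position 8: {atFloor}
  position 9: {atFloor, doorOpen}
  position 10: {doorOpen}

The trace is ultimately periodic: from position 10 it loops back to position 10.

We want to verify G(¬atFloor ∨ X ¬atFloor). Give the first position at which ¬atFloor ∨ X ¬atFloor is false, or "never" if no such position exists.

Check ¬atFloor ∨ X ¬atFloor at each position in order: 0 ✓, 1 ✓, 2 ✓, 3 ✓, 4 ✓.
At position 5 the labels are {atFloor} and the next position 6 has {atFloor, doorOpen}, so ¬atFloor ∨ X ¬atFloor is false there. This is the first violation.

5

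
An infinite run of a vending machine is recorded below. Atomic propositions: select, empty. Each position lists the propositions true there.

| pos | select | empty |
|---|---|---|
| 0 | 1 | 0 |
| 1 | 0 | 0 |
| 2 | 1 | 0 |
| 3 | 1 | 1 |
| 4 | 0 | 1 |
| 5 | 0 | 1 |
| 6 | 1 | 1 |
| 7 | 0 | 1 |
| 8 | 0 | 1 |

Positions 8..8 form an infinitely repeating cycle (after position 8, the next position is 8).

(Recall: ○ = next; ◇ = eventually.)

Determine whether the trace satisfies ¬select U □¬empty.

Walking from position 0: at position 0, □¬empty has not yet held and ¬select fails, so ¬select U □¬empty is false.

Violated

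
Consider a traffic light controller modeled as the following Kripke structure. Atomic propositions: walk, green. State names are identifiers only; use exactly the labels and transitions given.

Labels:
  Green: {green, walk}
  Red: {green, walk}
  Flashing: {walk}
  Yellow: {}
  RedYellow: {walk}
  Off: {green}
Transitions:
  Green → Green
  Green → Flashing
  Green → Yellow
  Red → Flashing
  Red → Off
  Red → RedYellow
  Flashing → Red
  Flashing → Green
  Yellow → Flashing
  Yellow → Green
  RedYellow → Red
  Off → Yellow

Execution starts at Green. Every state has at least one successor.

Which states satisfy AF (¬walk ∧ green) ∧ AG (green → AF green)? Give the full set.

{Off}

States satisfying ¬walk ∧ green: {Off}.
States satisfying AF (¬walk ∧ green): {Off}.
States satisfying green → AF green: {Green, Red, Flashing, Yellow, RedYellow, Off}.
States satisfying AG (green → AF green): {Green, Red, Flashing, Yellow, RedYellow, Off}.
States satisfying AF (¬walk ∧ green) ∧ AG (green → AF green): {Off}.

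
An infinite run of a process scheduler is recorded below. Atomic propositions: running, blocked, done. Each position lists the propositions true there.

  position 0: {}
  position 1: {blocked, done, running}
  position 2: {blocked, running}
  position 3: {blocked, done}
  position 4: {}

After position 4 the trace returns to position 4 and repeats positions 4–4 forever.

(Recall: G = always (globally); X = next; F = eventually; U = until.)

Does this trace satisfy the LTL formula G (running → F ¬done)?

Holds

running → F ¬done holds at every position 0..4, and those are all positions ever visited, so G (running → F ¬done) holds.
Positions where running holds: 1, 2.
Check F ¬done at each: 1→ok, 2→ok.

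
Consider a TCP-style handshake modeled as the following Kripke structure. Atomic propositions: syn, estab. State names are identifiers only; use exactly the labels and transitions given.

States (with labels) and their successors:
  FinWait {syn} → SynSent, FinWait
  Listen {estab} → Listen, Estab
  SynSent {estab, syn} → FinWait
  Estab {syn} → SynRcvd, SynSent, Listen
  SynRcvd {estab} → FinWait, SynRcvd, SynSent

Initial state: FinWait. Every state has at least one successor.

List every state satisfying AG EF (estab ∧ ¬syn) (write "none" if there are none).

States satisfying EF (estab ∧ ¬syn): {Listen, Estab, SynRcvd}.
States satisfying AG EF (estab ∧ ¬syn): ∅.

none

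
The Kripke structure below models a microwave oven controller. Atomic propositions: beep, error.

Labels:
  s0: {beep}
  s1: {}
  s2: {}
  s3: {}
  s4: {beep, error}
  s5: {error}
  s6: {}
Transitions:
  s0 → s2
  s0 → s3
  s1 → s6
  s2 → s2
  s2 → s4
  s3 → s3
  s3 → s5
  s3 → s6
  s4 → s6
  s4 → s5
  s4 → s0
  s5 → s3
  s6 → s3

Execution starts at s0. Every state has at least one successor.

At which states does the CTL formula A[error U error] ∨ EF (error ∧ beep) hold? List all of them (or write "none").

States satisfying error: {s4, s5}.
States satisfying A[error U error]: {s4, s5}.
States satisfying error ∧ beep: {s4}.
States satisfying EF (error ∧ beep): {s0, s2, s4}.
States satisfying A[error U error] ∨ EF (error ∧ beep): {s0, s2, s4, s5}.

{s0, s2, s4, s5}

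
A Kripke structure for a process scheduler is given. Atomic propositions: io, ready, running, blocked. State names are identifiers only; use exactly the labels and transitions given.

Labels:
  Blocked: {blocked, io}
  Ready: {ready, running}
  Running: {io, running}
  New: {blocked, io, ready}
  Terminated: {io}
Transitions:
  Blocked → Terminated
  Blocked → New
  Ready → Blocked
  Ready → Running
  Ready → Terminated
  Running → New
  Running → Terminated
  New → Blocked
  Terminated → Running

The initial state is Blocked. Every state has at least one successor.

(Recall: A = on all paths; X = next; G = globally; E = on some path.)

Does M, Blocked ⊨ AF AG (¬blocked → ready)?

States satisfying AG (¬blocked → ready): ∅.
States satisfying AF AG (¬blocked → ready): ∅.
There is a path from Blocked along which AG (¬blocked → ready) never holds.
Blocked ∉ Sat(AF AG (¬blocked → ready)).

No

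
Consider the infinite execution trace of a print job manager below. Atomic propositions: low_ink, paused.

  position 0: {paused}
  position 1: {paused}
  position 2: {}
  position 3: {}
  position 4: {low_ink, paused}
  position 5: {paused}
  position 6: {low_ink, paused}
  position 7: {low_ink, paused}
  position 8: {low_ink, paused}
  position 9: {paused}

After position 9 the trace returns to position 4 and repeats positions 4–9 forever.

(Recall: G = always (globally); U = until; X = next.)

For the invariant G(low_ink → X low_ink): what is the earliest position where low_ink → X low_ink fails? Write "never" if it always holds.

Check low_ink → X low_ink at each position in order: 0 ✓, 1 ✓, 2 ✓, 3 ✓.
At position 4 the labels are {low_ink, paused} and the next position 5 has {paused}, so low_ink → X low_ink is false there. This is the first violation.

4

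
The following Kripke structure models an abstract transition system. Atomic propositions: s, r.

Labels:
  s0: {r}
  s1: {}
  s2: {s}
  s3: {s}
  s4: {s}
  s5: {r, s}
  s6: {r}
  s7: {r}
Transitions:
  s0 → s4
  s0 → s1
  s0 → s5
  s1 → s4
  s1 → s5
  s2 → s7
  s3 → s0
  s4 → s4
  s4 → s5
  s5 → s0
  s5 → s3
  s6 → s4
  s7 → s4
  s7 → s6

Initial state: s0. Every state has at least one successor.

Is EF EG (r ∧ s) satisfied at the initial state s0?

Violated

States satisfying EG (r ∧ s): ∅.
States satisfying EF EG (r ∧ s): ∅.
No suitable path/successor from s0 witnesses the formula.
s0 ∉ Sat(EF EG (r ∧ s)).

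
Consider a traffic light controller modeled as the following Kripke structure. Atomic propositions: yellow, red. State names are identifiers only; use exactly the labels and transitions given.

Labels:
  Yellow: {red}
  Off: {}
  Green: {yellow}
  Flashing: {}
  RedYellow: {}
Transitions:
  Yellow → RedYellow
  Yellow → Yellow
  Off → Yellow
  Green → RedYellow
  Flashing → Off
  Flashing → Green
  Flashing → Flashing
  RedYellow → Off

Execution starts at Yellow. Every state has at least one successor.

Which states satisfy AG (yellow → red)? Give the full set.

{Yellow, Off, RedYellow}

States satisfying yellow → red: {Yellow, Off, Flashing, RedYellow}.
States satisfying AG (yellow → red): {Yellow, Off, RedYellow}.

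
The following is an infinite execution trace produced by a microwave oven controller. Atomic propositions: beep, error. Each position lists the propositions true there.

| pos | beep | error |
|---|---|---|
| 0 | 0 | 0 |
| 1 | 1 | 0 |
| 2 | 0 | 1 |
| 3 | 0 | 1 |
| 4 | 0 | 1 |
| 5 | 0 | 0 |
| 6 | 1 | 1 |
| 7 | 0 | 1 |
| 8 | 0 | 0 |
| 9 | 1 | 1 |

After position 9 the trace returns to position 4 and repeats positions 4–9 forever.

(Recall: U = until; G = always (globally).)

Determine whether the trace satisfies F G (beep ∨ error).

G (beep ∨ error) is false at every position 0..9, so it never becomes true and F G (beep ∨ error) fails.

No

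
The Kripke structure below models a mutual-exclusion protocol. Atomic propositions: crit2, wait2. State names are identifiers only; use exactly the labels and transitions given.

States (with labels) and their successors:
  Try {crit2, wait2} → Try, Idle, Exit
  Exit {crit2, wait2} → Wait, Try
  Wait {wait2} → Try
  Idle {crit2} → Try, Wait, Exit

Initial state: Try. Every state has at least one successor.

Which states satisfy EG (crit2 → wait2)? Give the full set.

{Try, Exit, Wait}

States satisfying crit2 → wait2: {Try, Exit, Wait}.
States satisfying EG (crit2 → wait2): {Try, Exit, Wait}.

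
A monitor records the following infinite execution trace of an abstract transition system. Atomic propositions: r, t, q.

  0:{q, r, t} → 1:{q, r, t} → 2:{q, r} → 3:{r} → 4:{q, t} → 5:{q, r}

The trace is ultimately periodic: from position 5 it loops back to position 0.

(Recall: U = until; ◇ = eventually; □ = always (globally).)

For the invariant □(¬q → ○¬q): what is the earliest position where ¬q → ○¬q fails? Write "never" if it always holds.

Check ¬q → ○¬q at each position in order: 0 ✓, 1 ✓, 2 ✓.
At position 3 the labels are {r} and the next position 4 has {q, t}, so ¬q → ○¬q is false there. This is the first violation.

3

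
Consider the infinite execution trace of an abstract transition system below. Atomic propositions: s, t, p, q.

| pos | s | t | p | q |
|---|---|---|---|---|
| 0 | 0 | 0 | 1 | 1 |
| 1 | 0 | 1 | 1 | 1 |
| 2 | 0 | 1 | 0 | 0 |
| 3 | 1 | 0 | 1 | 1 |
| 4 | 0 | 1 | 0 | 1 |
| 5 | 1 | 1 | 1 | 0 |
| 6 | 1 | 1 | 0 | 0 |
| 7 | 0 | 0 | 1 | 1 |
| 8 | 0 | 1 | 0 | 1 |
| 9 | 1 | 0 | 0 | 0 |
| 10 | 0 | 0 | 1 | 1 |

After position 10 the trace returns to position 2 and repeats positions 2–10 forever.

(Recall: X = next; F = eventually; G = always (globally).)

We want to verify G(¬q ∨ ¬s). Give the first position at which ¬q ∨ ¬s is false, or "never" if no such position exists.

3

Check ¬q ∨ ¬s at each position in order: 0 ✓, 1 ✓, 2 ✓.
At position 3 the labels are {p, q, s}, so ¬q ∨ ¬s is false there. This is the first violation.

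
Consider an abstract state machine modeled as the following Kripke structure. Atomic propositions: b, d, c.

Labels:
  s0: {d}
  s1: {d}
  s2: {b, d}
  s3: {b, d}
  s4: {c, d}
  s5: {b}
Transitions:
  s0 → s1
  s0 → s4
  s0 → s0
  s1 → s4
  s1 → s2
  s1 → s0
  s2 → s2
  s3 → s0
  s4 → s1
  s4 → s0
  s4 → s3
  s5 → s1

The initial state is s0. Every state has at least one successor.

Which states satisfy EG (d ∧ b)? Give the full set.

States satisfying d ∧ b: {s2, s3}.
States satisfying EG (d ∧ b): {s2}.

{s2}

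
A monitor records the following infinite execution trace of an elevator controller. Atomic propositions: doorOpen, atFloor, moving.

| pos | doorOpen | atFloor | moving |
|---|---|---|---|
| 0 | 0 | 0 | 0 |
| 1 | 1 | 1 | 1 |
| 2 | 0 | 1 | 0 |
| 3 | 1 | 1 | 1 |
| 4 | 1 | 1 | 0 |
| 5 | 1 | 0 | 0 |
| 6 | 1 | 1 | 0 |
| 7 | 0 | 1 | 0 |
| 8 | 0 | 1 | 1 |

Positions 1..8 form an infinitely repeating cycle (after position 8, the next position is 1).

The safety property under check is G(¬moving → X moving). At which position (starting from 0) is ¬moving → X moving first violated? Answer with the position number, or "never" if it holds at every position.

Check ¬moving → X moving at each position in order: 0 ✓, 1 ✓, 2 ✓, 3 ✓.
At position 4 the labels are {atFloor, doorOpen} and the next position 5 has {doorOpen}, so ¬moving → X moving is false there. This is the first violation.

4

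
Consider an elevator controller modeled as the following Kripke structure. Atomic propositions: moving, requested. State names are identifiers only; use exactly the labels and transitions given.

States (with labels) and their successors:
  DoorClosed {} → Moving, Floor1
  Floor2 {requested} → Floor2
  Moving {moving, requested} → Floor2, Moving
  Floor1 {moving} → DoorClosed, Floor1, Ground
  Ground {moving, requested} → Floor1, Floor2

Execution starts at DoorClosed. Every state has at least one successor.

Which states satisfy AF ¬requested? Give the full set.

States satisfying ¬requested: {DoorClosed, Floor1}.
States satisfying AF ¬requested: {DoorClosed, Floor1}.

{DoorClosed, Floor1}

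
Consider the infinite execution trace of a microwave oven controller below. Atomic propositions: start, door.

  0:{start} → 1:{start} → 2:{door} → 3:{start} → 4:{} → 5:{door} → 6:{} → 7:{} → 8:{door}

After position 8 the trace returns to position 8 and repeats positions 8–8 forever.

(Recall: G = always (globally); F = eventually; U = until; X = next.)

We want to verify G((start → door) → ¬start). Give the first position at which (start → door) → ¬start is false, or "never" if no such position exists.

(start → door) → ¬start holds at every position 0..8, and those are all the positions the trace ever visits, so the invariant G((start → door) → ¬start) is never violated.

never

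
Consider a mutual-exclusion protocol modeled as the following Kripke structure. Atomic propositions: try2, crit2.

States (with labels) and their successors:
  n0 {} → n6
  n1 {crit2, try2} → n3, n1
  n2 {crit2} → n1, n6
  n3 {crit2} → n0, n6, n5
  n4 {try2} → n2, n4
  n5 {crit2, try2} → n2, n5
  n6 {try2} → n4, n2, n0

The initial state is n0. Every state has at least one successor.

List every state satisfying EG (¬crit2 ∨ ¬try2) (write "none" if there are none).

States satisfying ¬crit2 ∨ ¬try2: {n0, n2, n3, n4, n6}.
States satisfying EG (¬crit2 ∨ ¬try2): {n0, n2, n3, n4, n6}.

{n0, n2, n3, n4, n6}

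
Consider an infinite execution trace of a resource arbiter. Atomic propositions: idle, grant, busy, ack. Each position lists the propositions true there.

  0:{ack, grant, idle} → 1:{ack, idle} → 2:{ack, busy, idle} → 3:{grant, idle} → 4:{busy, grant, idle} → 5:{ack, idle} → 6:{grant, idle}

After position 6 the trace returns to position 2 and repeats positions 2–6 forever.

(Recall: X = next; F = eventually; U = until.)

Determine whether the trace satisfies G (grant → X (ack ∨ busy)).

grant → X (ack ∨ busy) holds at every position 0..6, and those are all positions ever visited, so G (grant → X (ack ∨ busy)) holds.
Positions where grant holds: 0, 3, 4, 6.
Check X (ack ∨ busy) at each: 0→ok, 3→ok, 4→ok, 6→ok.

Holds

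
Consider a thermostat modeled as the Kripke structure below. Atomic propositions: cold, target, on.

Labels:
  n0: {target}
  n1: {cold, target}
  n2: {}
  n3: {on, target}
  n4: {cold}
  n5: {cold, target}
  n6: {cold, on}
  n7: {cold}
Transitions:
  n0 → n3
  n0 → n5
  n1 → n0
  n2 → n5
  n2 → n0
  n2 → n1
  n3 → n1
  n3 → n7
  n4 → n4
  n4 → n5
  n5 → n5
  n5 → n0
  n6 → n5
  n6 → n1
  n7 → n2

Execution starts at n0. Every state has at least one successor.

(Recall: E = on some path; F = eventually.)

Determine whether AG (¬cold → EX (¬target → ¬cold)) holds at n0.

States satisfying ¬cold → EX (¬target → ¬cold): {n0, n1, n2, n3, n4, n5, n6, n7}.
States satisfying AG (¬cold → EX (¬target → ¬cold)): {n0, n1, n2, n3, n4, n5, n6, n7}.
Every state reachable from n0 satisfies ¬cold → EX (¬target → ¬cold).
n0 ∈ Sat(AG (¬cold → EX (¬target → ¬cold))).

Yes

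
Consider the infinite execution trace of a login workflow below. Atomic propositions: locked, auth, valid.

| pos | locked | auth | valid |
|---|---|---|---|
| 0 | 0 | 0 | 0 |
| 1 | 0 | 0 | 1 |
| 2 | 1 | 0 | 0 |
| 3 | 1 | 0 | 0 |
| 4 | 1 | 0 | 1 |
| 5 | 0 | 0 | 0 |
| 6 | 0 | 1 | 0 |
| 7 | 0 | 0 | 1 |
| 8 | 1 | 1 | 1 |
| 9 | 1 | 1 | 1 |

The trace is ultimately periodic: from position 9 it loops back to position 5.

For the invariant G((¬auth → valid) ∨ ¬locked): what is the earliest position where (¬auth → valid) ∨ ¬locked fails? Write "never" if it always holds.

Check (¬auth → valid) ∨ ¬locked at each position in order: 0 ✓, 1 ✓.
At position 2 the labels are {locked}, so (¬auth → valid) ∨ ¬locked is false there. This is the first violation.

2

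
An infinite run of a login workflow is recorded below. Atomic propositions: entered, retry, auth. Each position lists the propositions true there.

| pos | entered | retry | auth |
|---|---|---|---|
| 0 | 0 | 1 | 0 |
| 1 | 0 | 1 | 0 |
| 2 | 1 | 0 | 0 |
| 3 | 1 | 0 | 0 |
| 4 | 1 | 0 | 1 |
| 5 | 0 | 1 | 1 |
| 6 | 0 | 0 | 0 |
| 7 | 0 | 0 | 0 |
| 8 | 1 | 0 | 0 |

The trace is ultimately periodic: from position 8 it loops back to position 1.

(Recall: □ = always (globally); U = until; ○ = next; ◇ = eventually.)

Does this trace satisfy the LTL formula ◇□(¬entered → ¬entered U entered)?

Yes

□(¬entered → ¬entered U entered) holds at position 0, which is reachable from 0, so ◇□(¬entered → ¬entered U entered) holds.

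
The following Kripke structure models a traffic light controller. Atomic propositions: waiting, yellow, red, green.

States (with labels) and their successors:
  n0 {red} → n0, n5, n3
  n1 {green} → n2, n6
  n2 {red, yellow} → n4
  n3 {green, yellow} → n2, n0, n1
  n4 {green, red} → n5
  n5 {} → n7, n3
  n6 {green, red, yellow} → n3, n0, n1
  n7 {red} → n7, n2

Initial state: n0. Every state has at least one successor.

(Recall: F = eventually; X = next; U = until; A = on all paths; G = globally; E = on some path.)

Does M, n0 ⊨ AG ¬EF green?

No

States satisfying ¬EF green: ∅.
States satisfying AG ¬EF green: ∅.
n0 is reachable from n0 and violates ¬EF green, so AG fails at n0.
n0 ∉ Sat(AG ¬EF green).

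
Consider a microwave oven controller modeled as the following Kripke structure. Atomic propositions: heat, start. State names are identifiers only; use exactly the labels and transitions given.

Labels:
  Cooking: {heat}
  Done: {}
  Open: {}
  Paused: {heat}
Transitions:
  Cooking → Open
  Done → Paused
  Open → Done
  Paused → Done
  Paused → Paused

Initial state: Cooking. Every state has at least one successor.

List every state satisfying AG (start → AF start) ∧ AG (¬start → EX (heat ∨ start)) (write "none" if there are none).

{Done, Paused}

States satisfying start → AF start: {Cooking, Done, Open, Paused}.
States satisfying AG (start → AF start): {Cooking, Done, Open, Paused}.
States satisfying ¬start → EX (heat ∨ start): {Done, Paused}.
States satisfying AG (¬start → EX (heat ∨ start)): {Done, Paused}.
States satisfying AG (start → AF start) ∧ AG (¬start → EX (heat ∨ start)): {Done, Paused}.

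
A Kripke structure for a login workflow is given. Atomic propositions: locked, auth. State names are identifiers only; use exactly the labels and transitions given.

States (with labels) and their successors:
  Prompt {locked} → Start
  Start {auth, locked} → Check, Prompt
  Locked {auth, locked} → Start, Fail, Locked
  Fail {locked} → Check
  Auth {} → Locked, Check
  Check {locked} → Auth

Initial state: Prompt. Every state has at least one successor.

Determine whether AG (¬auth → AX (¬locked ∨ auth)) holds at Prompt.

States satisfying ¬auth → AX (¬locked ∨ auth): {Prompt, Start, Locked, Check}.
States satisfying AG (¬auth → AX (¬locked ∨ auth)): ∅.
Auth is reachable from Prompt and violates ¬auth → AX (¬locked ∨ auth), so AG fails at Prompt.
Prompt ∉ Sat(AG (¬auth → AX (¬locked ∨ auth))).

Does not hold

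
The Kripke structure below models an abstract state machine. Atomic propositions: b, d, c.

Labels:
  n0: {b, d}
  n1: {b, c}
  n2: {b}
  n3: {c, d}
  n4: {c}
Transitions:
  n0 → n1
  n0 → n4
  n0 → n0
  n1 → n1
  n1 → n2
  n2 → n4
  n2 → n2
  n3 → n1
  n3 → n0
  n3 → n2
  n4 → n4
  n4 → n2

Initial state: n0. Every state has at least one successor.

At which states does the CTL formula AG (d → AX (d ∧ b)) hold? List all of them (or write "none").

{n1, n2, n4}

States satisfying d → AX (d ∧ b): {n1, n2, n4}.
States satisfying AG (d → AX (d ∧ b)): {n1, n2, n4}.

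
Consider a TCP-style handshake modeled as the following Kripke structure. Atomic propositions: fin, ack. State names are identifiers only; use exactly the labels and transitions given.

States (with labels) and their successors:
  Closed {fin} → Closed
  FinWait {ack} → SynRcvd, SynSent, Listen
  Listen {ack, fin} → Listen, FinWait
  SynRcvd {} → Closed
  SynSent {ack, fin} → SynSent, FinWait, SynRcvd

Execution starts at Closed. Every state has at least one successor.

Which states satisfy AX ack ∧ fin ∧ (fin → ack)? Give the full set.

States satisfying ack: {FinWait, Listen, SynSent}.
States satisfying AX ack: {Listen}.
States satisfying fin → ack: {FinWait, Listen, SynRcvd, SynSent}.
States satisfying fin ∧ (fin → ack): {Listen, SynSent}.
States satisfying AX ack ∧ fin ∧ (fin → ack): {Listen}.

{Listen}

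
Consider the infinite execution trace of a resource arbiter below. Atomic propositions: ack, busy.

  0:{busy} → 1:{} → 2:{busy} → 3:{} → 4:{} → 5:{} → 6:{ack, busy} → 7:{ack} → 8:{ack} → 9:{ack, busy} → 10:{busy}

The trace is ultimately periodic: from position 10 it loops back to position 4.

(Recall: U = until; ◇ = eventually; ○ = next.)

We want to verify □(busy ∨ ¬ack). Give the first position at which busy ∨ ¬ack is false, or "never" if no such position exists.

Check busy ∨ ¬ack at each position in order: 0 ✓, 1 ✓, 2 ✓, 3 ✓, 4 ✓, 5 ✓, 6 ✓.
At position 7 the labels are {ack}, so busy ∨ ¬ack is false there. This is the first violation.

7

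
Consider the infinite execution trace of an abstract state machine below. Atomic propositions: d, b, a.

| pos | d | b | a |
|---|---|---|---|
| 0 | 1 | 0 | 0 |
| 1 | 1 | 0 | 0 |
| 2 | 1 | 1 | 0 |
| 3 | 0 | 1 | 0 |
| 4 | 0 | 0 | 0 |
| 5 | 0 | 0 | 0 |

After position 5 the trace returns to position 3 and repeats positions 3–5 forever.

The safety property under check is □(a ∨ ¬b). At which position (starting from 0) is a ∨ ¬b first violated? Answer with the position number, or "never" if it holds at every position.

Check a ∨ ¬b at each position in order: 0 ✓, 1 ✓.
At position 2 the labels are {b, d}, so a ∨ ¬b is false there. This is the first violation.

2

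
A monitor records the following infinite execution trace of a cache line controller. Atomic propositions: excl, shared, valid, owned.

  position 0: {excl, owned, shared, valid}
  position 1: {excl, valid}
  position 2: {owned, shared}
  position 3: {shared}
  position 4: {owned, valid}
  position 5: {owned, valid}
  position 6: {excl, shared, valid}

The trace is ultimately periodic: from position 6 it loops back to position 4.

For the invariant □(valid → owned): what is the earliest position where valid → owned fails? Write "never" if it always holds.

1

Check valid → owned at each position in order: 0 ✓.
At position 1 the labels are {excl, valid}, so valid → owned is false there. This is the first violation.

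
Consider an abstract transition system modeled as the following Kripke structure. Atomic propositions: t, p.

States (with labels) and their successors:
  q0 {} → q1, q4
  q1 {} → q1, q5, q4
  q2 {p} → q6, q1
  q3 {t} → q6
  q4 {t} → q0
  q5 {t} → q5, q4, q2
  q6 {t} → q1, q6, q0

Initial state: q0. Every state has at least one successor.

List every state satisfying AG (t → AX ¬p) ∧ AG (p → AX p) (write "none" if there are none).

States satisfying t → AX ¬p: {q0, q1, q2, q3, q4, q6}.
States satisfying AG (t → AX ¬p): ∅.
States satisfying p → AX p: {q0, q1, q3, q4, q5, q6}.
States satisfying AG (p → AX p): ∅.
States satisfying AG (t → AX ¬p) ∧ AG (p → AX p): ∅.

none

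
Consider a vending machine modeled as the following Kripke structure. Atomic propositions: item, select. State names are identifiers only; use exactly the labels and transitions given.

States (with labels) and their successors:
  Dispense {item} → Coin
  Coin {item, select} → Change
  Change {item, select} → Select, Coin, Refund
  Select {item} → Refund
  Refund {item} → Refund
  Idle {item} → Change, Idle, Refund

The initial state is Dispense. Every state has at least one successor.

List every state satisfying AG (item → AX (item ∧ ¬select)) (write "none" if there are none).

States satisfying item → AX (item ∧ ¬select): {Select, Refund}.
States satisfying AG (item → AX (item ∧ ¬select)): {Select, Refund}.

{Select, Refund}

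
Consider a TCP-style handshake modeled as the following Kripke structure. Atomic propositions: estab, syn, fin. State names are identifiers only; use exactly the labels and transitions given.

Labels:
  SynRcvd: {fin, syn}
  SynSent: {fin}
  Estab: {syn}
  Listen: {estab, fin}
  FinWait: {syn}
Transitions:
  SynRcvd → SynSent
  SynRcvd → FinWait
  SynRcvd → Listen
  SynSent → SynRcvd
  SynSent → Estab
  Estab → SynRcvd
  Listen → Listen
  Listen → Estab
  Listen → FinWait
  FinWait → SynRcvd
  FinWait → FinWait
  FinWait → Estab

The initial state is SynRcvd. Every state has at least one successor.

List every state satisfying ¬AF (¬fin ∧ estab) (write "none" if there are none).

States satisfying ¬fin ∧ estab: ∅.
States satisfying AF (¬fin ∧ estab): ∅.
States satisfying ¬AF (¬fin ∧ estab): {SynRcvd, SynSent, Estab, Listen, FinWait}.

{SynRcvd, SynSent, Estab, Listen, FinWait}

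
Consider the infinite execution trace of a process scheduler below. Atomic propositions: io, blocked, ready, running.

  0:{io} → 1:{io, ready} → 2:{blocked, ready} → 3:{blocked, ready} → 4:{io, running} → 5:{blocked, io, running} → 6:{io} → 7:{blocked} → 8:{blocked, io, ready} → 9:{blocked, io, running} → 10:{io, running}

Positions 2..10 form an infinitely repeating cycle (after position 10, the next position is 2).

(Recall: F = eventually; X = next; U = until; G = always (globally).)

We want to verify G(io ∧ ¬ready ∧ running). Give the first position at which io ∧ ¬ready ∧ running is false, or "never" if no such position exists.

At position 0 the labels are {io}, so io ∧ ¬ready ∧ running is false there. This is the first violation.

0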